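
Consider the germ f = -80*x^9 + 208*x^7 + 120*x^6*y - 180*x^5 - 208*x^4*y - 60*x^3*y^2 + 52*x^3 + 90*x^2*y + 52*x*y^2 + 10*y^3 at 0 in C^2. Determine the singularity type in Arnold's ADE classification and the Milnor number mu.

Type D_4, Milnor number mu = 4.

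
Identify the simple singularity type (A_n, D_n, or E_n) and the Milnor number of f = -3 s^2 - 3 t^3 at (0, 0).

Type A2, Milnor number mu = 2.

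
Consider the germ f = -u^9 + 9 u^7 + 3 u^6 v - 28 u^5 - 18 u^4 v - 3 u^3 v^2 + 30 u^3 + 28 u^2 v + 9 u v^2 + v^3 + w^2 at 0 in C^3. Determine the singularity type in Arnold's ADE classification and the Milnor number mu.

The Hessian of f at 0 is [[0, 0, 0], [0, 0, 0], [0, 0, 2]] with rank 1, so corank 2. A Groebner basis of the Jacobian ideal J(f) in C{u,v,w} is {v^3, u^2 - 3*v^2/26, u*v + 9*v^2/26, w}; counting standard monomials gives mu = 4. Corank 2; j^3 = (3*u + v)*(10*u^2 + 6*u*v + v^2) splits into three distinct lines over C (the quadratic factor has nonzero discriminant), so D_4.

Type D4, Milnor number mu = 4.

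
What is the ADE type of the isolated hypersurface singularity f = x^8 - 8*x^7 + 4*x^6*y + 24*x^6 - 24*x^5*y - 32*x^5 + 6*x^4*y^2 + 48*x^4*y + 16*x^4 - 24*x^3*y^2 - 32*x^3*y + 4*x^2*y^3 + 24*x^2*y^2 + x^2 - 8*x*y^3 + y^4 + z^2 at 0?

A3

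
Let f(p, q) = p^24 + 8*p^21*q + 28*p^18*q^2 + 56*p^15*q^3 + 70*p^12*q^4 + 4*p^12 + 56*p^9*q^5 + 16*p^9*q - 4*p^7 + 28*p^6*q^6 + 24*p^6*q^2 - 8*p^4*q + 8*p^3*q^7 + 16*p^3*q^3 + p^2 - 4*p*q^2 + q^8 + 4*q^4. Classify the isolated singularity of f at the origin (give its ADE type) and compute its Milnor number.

Type A_{7}, Milnor number mu = 7.

The Hessian of f at 0 has rank 1. Corank 1: A-series; mu = 7 gives A_7.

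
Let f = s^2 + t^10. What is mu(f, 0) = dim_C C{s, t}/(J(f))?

9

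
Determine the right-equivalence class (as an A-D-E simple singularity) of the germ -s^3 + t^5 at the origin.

E_8

The Hessian of f at 0 has rank 0. Corank 2; j^3 = -s^3 is a perfect cube, so E-series; the 5-jet and mu = 8 give E_8.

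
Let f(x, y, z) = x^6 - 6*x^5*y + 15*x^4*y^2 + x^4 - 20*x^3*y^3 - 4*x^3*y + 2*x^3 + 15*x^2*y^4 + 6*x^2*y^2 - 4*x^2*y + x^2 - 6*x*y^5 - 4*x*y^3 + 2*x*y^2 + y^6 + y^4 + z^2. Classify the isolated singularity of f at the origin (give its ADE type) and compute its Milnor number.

Type A5, Milnor number mu = 5.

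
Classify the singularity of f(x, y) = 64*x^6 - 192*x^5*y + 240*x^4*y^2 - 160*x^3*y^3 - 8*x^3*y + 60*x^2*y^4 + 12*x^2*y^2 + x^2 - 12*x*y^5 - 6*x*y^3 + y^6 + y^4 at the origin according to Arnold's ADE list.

A_{3}

The Hessian of f at 0 is [[2, 0], [0, 0]] with rank 1, so corank 1. A Groebner basis of the Jacobian ideal J(f) in C{x,y} is {y^3, x}; counting standard monomials gives mu = 3. Corank 1: A-series; mu = 3 gives A_3.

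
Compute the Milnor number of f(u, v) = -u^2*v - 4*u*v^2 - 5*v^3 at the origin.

4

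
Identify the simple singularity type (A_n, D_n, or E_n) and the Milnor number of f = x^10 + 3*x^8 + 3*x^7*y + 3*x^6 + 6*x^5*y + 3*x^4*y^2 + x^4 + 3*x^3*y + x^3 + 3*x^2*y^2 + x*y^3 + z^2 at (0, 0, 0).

Type E_{7}, Milnor number mu = 7.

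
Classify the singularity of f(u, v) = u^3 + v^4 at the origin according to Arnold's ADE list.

The Hessian of f at 0 has rank 0. Corank 2; j^3 = u^3 is a perfect cube, so E-series; the 4-jet and mu = 6 give E_6.

E_6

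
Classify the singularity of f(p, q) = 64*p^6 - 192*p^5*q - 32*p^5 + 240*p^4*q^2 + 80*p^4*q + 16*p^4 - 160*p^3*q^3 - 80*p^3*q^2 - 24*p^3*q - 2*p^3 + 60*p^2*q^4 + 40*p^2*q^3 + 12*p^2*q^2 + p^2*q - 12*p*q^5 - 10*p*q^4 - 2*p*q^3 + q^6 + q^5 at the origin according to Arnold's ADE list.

D_7

The Hessian of f at 0 has rank 0. Corank 2; j^3 = -p^2*(2*p - q) has shape L^2 M (L != M), so D-series; mu = 7 gives D_7.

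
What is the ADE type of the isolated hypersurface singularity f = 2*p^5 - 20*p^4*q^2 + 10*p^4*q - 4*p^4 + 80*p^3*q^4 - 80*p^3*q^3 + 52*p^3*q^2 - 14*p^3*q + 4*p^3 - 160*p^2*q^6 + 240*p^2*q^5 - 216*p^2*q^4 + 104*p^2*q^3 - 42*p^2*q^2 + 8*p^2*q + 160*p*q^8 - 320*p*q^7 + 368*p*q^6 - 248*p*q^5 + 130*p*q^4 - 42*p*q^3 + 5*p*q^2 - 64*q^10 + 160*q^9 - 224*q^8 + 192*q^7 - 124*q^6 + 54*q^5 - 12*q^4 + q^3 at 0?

D6

The Hessian of f at 0 is [[0, 0], [0, 0]] with rank 0, so corank 2. A Groebner basis of the Jacobian ideal J(f) in C{p,q} is {p^3 - 437*p^2/1207 - 366*p*q/1207 - 295*q^2/4828, p^2*q + 585*p^2/1207 + 443*p*q/1207 + 301*q^2/4828, -592*p^2/1207 + p*q^2 - 308*p*q/1207 - 6*q^2/1207, 28*p^2/1207 - 540*p*q/1207 + q^3 - 277*q^2/1207}; counting standard monomials gives mu = 6. Corank 2; j^3 = (p + q)*(2*p + q)^2 has shape L^2 M (L != M), so D-series; mu = 6 gives D_6.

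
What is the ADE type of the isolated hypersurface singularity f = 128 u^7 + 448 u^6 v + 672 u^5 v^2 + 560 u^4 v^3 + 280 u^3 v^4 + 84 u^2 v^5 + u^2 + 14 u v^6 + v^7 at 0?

A6

The Hessian of f at 0 has rank 1. Corank 1: A-series; mu = 6 gives A_6.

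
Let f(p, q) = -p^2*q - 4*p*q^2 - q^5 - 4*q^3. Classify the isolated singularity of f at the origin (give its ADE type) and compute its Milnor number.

The Hessian of f at 0 is [[0, 0], [0, 0]] with rank 0, so corank 2. A Groebner basis of the Jacobian ideal J(f) in C{p,q} is {p^2/5 + q^4 - 4*q^2/5, p^3 + 8*q^3, p*q + 2*q^2}; counting standard monomials gives mu = 6. Corank 2; j^3 = -q*(p + 2*q)^2 has shape L^2 M (L != M), so D-series; mu = 6 gives D_6.

Type D_{6}, Milnor number mu = 6.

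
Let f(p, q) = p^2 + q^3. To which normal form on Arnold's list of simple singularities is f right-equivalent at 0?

The Hessian of f at 0 is [[2, 0], [0, 0]] with rank 1, so corank 1. A Groebner basis of the Jacobian ideal J(f) in C{p,q} is {q^2, p}; counting standard monomials gives mu = 2. Corank 1: A-series; mu = 2 gives A_2.

A2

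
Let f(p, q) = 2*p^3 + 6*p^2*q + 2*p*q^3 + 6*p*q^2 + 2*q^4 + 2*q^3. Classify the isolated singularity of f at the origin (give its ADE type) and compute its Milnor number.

Type E_{7}, Milnor number mu = 7.

The Hessian of f at 0 is [[0, 0], [0, 0]] with rank 0, so corank 2. A Groebner basis of the Jacobian ideal J(f) in C{p,q} is {p^3 + 3*p^2*q + 6*p^2 + 12*p*q + 6*q^2, -3*p^2 + p*q^2 - 6*p*q - 3*q^2, 3*p^2 + 6*p*q + q^3 + 3*q^2}; counting standard monomials gives mu = 7. Corank 2; j^3 = 2*(p + q)^3 is a perfect cube, so E-series; the 4-jet and mu = 7 give E_7.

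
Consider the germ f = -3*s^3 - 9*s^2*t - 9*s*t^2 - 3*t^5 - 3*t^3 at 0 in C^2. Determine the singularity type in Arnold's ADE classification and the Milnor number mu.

Type E_{8}, Milnor number mu = 8.

The Hessian of f at 0 has rank 0. Corank 2; j^3 = -3*(s + t)^3 is a perfect cube, so E-series; the 5-jet and mu = 8 give E_8.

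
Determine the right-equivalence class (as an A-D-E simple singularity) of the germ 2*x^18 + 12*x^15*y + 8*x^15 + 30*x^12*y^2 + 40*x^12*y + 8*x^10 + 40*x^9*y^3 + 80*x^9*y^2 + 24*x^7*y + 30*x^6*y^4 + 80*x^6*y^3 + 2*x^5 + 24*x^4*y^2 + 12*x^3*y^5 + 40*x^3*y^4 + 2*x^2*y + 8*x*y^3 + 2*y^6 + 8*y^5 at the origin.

D_{7}

The Hessian of f at 0 has rank 0. Corank 2; j^3 = 2*x^2*y has shape L^2 M (L != M), so D-series; mu = 7 gives D_7.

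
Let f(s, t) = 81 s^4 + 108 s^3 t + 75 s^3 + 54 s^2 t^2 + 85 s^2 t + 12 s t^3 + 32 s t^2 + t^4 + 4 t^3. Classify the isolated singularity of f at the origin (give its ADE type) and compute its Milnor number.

The Hessian of f at 0 has rank 0. Corank 2; j^3 = (3*s + t)*(5*s + 2*t)^2 has shape L^2 M (L != M), so D-series; mu = 5 gives D_5.

Type D_5, Milnor number mu = 5.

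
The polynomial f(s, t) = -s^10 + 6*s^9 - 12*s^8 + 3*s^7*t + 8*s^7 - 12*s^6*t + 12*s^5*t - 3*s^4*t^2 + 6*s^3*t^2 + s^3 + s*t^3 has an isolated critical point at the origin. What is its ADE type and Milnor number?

Type E7, Milnor number mu = 7.

The Hessian of f at 0 is [[0, 0], [0, 0]] with rank 0, so corank 2. A Groebner basis of the Jacobian ideal J(f) in C{s,t} is {s^3, s*t^2, 3*s^2 + t^3}; counting standard monomials gives mu = 7. Corank 2; j^3 = s^3 is a perfect cube, so E-series; the 4-jet and mu = 7 give E_7.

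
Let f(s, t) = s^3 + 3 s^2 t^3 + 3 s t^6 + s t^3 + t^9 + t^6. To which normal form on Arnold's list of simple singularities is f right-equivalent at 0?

E_{7}

The Hessian of f at 0 is [[0, 0], [0, 0]] with rank 0, so corank 2. A Groebner basis of the Jacobian ideal J(f) in C{s,t} is {s^3, s*t^2, 3*s^2 + t^3}; counting standard monomials gives mu = 7. Corank 2; j^3 = s^3 is a perfect cube, so E-series; the 4-jet and mu = 7 give E_7.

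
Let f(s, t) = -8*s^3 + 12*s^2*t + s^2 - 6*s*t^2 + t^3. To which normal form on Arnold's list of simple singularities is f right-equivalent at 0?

A_{2}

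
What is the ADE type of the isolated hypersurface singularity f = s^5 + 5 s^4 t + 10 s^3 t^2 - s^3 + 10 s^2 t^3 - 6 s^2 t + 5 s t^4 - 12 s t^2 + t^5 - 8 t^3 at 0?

E_{8}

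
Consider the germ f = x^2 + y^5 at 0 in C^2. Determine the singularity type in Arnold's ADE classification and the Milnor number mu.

Type A_4, Milnor number mu = 4.

The Hessian of f at 0 has rank 1. Corank 1: A-series; mu = 4 gives A_4.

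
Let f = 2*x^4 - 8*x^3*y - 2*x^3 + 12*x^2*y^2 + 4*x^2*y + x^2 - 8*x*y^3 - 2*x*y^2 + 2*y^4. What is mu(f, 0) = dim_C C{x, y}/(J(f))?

3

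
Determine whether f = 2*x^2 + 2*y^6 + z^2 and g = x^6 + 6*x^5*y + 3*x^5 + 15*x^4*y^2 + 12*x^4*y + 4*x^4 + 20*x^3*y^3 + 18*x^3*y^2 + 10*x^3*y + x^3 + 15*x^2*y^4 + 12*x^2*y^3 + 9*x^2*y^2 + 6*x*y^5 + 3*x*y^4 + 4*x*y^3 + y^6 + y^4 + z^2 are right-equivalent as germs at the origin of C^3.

The Hessian of f at 0 has rank 2. Corank 1: A-series; mu = 5 gives A_5. The Hessian of g at 0 has rank 1. Corank 2; j^3 = x^3 is a perfect cube, so E-series; the 4-jet and mu = 6 give E_6. f is A_5 but g is E_6, hence not right-equivalent.

No.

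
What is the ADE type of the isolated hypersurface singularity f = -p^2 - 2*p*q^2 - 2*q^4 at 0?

A_3

The Hessian of f at 0 has rank 1. Corank 1: A-series; mu = 3 gives A_3.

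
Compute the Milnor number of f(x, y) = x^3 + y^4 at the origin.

The Hessian of f at 0 is [[0, 0], [0, 0]] with rank 0, so corank 2. A Groebner basis of the Jacobian ideal J(f) in C{x,y} is {y^3, x^2}; counting standard monomials gives mu = 6. Corank 2; j^3 = x^3 is a perfect cube, so E-series; the 4-jet and mu = 6 give E_6.

6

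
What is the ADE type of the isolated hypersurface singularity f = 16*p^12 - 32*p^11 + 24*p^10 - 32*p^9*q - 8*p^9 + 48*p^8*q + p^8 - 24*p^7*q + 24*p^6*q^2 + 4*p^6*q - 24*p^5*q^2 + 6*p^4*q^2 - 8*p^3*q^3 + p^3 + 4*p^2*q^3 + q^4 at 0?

The Hessian of f at 0 is [[0, 0], [0, 0]] with rank 0, so corank 2. A Groebner basis of the Jacobian ideal J(f) in C{p,q} is {q^3, p^2}; counting standard monomials gives mu = 6. Corank 2; j^3 = p^3 is a perfect cube, so E-series; the 4-jet and mu = 6 give E_6.

E_6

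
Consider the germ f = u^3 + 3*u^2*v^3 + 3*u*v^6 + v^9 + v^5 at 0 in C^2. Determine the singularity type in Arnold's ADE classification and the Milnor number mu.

Type E_{8}, Milnor number mu = 8.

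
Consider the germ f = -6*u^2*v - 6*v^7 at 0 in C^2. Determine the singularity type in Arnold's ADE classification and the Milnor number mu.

The Hessian of f at 0 has rank 0. Corank 2; j^3 = -6*u^2*v has shape L^2 M (L != M), so D-series; mu = 8 gives D_8.

Type D8, Milnor number mu = 8.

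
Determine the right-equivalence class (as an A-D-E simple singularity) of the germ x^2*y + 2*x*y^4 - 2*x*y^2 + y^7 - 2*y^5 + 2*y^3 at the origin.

D_{4}

The Hessian of f at 0 has rank 0. Corank 2; j^3 = y*(x^2 - 2*x*y + 2*y^2) splits into three distinct lines over C (the quadratic factor has nonzero discriminant), so D_4.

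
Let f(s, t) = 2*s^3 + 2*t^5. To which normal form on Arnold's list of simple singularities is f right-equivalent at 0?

The Hessian of f at 0 has rank 0. Corank 2; j^3 = 2*s^3 is a perfect cube, so E-series; the 5-jet and mu = 8 give E_8.

E_{8}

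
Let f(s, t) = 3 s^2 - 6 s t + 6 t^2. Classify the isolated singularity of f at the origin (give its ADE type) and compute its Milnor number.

Type A1, Milnor number mu = 1.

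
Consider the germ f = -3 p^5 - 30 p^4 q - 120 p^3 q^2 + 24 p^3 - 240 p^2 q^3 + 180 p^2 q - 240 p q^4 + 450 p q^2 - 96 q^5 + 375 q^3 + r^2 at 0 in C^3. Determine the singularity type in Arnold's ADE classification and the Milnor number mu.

The Hessian of f at 0 is [[0, 0, 0], [0, 0, 0], [0, 0, 2]] with rank 1, so corank 2. A Groebner basis of the Jacobian ideal J(f) in C{p,q,r} is {q^5, p*q^3 + 19*q^4/8, p^2 + 5*p*q + 25*q^2/4, r}; counting standard monomials gives mu = 8. Corank 2; j^3 = 3*(2*p + 5*q)^3 is a perfect cube, so E-series; the 5-jet and mu = 8 give E_8.

Type E_8, Milnor number mu = 8.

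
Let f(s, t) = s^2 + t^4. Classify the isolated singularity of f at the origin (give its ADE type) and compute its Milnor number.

The Hessian of f at 0 is [[2, 0], [0, 0]] with rank 1, so corank 1. A Groebner basis of the Jacobian ideal J(f) in C{s,t} is {t^3, s}; counting standard monomials gives mu = 3. Corank 1: A-series; mu = 3 gives A_3.

Type A_{3}, Milnor number mu = 3.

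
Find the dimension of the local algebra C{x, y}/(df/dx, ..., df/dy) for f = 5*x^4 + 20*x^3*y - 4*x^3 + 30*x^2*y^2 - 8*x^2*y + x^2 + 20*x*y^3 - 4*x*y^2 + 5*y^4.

3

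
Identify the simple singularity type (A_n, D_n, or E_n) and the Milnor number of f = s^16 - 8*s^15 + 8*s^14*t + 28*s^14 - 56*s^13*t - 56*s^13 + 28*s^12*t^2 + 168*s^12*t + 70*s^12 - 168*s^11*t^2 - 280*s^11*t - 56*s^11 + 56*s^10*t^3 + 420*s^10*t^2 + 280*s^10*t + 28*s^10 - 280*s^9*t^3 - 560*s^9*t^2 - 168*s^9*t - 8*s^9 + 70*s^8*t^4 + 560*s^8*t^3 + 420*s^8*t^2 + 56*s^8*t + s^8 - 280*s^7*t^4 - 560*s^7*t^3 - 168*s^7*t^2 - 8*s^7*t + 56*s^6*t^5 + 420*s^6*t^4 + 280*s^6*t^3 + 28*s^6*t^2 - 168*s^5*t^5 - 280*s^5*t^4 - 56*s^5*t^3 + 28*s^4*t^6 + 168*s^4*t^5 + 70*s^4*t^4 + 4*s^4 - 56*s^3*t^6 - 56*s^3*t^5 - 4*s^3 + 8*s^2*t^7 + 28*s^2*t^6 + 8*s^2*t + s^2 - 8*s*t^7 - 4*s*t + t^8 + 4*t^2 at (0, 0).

The Hessian of f at 0 has rank 1. Corank 1: A-series; mu = 7 gives A_7.

Type A7, Milnor number mu = 7.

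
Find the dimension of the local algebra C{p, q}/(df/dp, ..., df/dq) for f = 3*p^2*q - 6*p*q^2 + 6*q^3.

The Hessian of f at 0 has rank 0. Corank 2; j^3 = 3*q*(p^2 - 2*p*q + 2*q^2) splits into three distinct lines over C (the quadratic factor has nonzero discriminant), so D_4.

4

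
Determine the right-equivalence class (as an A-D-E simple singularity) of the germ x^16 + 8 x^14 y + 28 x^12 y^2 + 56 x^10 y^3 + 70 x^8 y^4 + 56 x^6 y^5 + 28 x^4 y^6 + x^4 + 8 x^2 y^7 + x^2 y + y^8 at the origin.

D_{9}

The Hessian of f at 0 has rank 0. Corank 2; j^3 = x^2*y has shape L^2 M (L != M), so D-series; mu = 9 gives D_9.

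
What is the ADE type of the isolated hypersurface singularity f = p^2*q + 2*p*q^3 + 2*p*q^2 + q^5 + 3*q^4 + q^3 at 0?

D5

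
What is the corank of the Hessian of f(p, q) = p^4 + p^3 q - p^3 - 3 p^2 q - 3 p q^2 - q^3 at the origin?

2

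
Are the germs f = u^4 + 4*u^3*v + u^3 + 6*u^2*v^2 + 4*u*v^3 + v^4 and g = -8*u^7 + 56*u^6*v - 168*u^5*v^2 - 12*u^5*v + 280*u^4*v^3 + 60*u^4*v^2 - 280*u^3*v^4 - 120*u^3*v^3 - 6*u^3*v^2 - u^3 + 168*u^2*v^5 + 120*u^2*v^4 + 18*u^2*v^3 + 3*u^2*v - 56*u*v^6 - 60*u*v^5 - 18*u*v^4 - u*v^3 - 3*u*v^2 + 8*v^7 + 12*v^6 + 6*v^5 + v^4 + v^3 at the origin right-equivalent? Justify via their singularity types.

The Hessian of f at 0 has rank 0. Corank 2; j^3 = u^3 is a perfect cube, so E-series; the 4-jet and mu = 6 give E_6. The Hessian of g at 0 has rank 0. Corank 2; j^3 = -(u - v)^3 is a perfect cube, so E-series; the 4-jet and mu = 7 give E_7. f is E_6 but g is E_7, hence not right-equivalent.

No.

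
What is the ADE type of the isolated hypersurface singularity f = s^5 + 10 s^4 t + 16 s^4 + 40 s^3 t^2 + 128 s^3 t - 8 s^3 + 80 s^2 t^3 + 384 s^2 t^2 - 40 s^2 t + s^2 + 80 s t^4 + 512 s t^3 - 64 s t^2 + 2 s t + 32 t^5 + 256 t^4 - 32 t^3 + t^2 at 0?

A_4

The Hessian of f at 0 has rank 1. Corank 1: A-series; mu = 4 gives A_4.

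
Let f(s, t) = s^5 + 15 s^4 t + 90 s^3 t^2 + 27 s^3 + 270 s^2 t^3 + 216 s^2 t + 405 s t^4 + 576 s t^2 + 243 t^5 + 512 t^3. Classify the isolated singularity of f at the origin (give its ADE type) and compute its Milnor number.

Type E_{8}, Milnor number mu = 8.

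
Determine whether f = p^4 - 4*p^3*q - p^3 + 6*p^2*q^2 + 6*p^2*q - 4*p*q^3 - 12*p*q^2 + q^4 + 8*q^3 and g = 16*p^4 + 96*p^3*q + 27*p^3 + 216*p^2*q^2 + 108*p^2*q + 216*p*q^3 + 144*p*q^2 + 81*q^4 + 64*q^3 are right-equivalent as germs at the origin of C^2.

Yes.

The Hessian of f at 0 is [[0, 0], [0, 0]] with rank 0, so corank 2. A Groebner basis of the Jacobian ideal J(f) in C{p,q} is {q^4, p*q^2 - 5*q^3/3, p^2 - 4*p*q + 4*q^2}; counting standard monomials gives mu = 6. Corank 2; j^3 = -(p - 2*q)^3 is a perfect cube, so E-series; the 4-jet and mu = 6 give E_6. The Hessian of g at 0 is [[0, 0], [0, 0]] with rank 0, so corank 2. A Groebner basis of the Jacobian ideal J(g) in C{p,q} is {q^4, p*q^2 + 25*q^3/18, p^2 + 8*p*q/3 + 16*q^2/9}; counting standard monomials gives mu = 6. Corank 2; j^3 = (3*p + 4*q)^3 is a perfect cube, so E-series; the 4-jet and mu = 6 give E_6. Both have type E_6, hence right-equivalent.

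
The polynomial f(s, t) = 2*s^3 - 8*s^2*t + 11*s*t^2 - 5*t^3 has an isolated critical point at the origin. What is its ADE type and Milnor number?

Type D_4, Milnor number mu = 4.

The Hessian of f at 0 is [[0, 0], [0, 0]] with rank 0, so corank 2. A Groebner basis of the Jacobian ideal J(f) in C{s,t} is {t^3, s^2 + t^2/2, s*t - t^2/2}; counting standard monomials gives mu = 4. Corank 2; j^3 = (s - t)*(2*s^2 - 6*s*t + 5*t^2) splits into three distinct lines over C (the quadratic factor has nonzero discriminant), so D_4.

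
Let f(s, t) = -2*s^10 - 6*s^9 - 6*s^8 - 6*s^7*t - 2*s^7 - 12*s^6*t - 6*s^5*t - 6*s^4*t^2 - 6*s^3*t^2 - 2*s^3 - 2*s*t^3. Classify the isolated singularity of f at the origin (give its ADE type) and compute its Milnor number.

Type E_7, Milnor number mu = 7.

The Hessian of f at 0 has rank 0. Corank 2; j^3 = -2*s^3 is a perfect cube, so E-series; the 4-jet and mu = 7 give E_7.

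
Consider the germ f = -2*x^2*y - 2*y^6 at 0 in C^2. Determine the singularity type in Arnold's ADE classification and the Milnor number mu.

Type D_7, Milnor number mu = 7.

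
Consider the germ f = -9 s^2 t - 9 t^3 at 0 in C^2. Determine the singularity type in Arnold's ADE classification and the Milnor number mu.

Type D4, Milnor number mu = 4.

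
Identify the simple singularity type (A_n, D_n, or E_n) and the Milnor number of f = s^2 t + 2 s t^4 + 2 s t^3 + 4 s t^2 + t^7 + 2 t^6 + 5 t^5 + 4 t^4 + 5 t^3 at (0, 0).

The Hessian of f at 0 has rank 0. Corank 2; j^3 = t*(s^2 + 4*s*t + 5*t^2) splits into three distinct lines over C (the quadratic factor has nonzero discriminant), so D_4.

Type D4, Milnor number mu = 4.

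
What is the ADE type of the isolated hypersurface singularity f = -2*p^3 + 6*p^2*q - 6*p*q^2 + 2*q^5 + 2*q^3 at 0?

The Hessian of f at 0 has rank 0. Corank 2; j^3 = -2*(p - q)^3 is a perfect cube, so E-series; the 5-jet and mu = 8 give E_8.

E8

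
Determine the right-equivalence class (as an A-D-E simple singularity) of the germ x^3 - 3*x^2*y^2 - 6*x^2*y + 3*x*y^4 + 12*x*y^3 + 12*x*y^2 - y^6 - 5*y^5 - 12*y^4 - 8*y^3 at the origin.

E_{8}

The Hessian of f at 0 has rank 0. Corank 2; j^3 = (x - 2*y)^3 is a perfect cube, so E-series; the 5-jet and mu = 8 give E_8.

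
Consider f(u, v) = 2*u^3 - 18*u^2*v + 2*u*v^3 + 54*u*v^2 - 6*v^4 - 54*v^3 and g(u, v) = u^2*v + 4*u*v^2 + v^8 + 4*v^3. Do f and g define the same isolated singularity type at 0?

The Hessian of f at 0 has rank 0. Corank 2; j^3 = 2*(u - 3*v)^3 is a perfect cube, so E-series; the 4-jet and mu = 7 give E_7. The Hessian of g at 0 has rank 0. Corank 2; j^3 = v*(u + 2*v)^2 has shape L^2 M (L != M), so D-series; mu = 9 gives D_9. f is E_7 but g is D_9, hence not right-equivalent.

No.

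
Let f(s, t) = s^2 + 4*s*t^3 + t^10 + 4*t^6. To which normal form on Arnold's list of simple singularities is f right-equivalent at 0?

The Hessian of f at 0 is [[2, 0], [0, 0]] with rank 1, so corank 1. A Groebner basis of the Jacobian ideal J(f) in C{s,t} is {s^3, s/2 + t^3}; counting standard monomials gives mu = 9. Corank 1: A-series; mu = 9 gives A_9.

A_9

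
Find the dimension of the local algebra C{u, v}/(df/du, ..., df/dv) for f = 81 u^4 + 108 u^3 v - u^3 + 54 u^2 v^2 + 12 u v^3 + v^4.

The Hessian of f at 0 is [[0, 0], [0, 0]] with rank 0, so corank 2. A Groebner basis of the Jacobian ideal J(f) in C{u,v} is {v^4, u*v^2 + v^3/9, u^2}; counting standard monomials gives mu = 6. Corank 2; j^3 = -u^3 is a perfect cube, so E-series; the 4-jet and mu = 6 give E_6.

6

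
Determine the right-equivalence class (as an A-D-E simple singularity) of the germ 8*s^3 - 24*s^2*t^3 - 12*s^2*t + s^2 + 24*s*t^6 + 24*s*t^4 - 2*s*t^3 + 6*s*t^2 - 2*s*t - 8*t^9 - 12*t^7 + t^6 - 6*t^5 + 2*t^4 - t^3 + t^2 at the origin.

A_2

The Hessian of f at 0 has rank 1. Corank 1: A-series; mu = 2 gives A_2.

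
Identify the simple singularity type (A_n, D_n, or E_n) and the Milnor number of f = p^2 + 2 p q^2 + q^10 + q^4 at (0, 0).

The Hessian of f at 0 is [[2, 0], [0, 0]] with rank 1, so corank 1. A Groebner basis of the Jacobian ideal J(f) in C{p,q} is {p^5, p^4*q, p + q^2}; counting standard monomials gives mu = 9. Corank 1: A-series; mu = 9 gives A_9.

Type A_9, Milnor number mu = 9.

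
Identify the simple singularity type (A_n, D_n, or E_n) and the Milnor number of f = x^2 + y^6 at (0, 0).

The Hessian of f at 0 has rank 1. Corank 1: A-series; mu = 5 gives A_5.

Type A5, Milnor number mu = 5.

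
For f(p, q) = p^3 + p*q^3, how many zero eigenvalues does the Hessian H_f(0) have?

2

Hessian at 0 has rank 0.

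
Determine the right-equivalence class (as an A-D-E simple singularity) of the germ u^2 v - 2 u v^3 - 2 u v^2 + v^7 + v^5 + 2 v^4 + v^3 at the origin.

The Hessian of f at 0 has rank 0. Corank 2; j^3 = v*(u - v)^2 has shape L^2 M (L != M), so D-series; mu = 8 gives D_8.

D_8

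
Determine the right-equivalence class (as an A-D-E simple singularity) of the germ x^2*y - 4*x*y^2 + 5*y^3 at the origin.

The Hessian of f at 0 has rank 0. Corank 2; j^3 = y*(x^2 - 4*x*y + 5*y^2) splits into three distinct lines over C (the quadratic factor has nonzero discriminant), so D_4.

D_4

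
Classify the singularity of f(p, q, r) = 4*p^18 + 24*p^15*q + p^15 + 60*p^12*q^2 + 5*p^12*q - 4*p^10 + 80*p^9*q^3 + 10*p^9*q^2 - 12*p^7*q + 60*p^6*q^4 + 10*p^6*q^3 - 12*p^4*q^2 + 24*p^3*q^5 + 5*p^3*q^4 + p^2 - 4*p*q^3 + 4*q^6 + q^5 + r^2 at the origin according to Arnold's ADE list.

A4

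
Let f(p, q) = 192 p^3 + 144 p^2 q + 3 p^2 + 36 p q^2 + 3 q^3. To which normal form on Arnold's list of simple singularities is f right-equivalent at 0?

A2

The Hessian of f at 0 has rank 1. Corank 1: A-series; mu = 2 gives A_2.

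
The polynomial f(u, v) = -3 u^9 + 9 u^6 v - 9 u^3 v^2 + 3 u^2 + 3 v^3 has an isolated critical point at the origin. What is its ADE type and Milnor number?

Type A_{2}, Milnor number mu = 2.

The Hessian of f at 0 has rank 1. Corank 1: A-series; mu = 2 gives A_2.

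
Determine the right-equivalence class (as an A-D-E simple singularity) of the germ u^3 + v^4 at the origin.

The Hessian of f at 0 has rank 0. Corank 2; j^3 = u^3 is a perfect cube, so E-series; the 4-jet and mu = 6 give E_6.

E6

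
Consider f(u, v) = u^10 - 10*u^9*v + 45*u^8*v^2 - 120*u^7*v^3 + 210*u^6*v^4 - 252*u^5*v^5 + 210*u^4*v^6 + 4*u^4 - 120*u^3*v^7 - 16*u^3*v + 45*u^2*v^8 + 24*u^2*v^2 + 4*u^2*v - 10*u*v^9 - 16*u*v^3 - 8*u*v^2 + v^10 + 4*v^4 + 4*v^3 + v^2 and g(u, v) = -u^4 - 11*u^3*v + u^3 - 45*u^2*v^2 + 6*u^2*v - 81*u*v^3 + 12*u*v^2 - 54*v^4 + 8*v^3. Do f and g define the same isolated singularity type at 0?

No.

The Hessian of f at 0 has rank 1. Corank 1: A-series; mu = 9 gives A_9. The Hessian of g at 0 has rank 0. Corank 2; j^3 = (u + 2*v)^3 is a perfect cube, so E-series; the 4-jet and mu = 7 give E_7. f is A_9 but g is E_7, hence not right-equivalent.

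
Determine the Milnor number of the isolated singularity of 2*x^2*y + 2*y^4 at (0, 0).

The Hessian of f at 0 is [[0, 0], [0, 0]] with rank 0, so corank 2. A Groebner basis of the Jacobian ideal J(f) in C{x,y} is {x^3, x^2/4 + y^3, x*y}; counting standard monomials gives mu = 5. Corank 2; j^3 = 2*x^2*y has shape L^2 M (L != M), so D-series; mu = 5 gives D_5.

5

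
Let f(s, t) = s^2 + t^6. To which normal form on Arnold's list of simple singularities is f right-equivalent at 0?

A_5

The Hessian of f at 0 is [[2, 0], [0, 0]] with rank 1, so corank 1. A Groebner basis of the Jacobian ideal J(f) in C{s,t} is {t^5, s}; counting standard monomials gives mu = 5. Corank 1: A-series; mu = 5 gives A_5.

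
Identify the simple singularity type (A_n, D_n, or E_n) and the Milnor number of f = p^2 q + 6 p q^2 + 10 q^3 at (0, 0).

The Hessian of f at 0 is [[0, 0], [0, 0]] with rank 0, so corank 2. A Groebner basis of the Jacobian ideal J(f) in C{p,q} is {q^3, p^2 - 6*q^2, p*q + 3*q^2}; counting standard monomials gives mu = 4. Corank 2; j^3 = q*(p^2 + 6*p*q + 10*q^2) splits into three distinct lines over C (the quadratic factor has nonzero discriminant), so D_4.

Type D_4, Milnor number mu = 4.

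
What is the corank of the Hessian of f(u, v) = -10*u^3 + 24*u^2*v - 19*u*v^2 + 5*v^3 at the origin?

2

Hessian at 0 has rank 0.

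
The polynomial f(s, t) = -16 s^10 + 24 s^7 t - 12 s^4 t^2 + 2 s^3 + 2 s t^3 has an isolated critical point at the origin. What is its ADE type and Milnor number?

The Hessian of f at 0 has rank 0. Corank 2; j^3 = 2*s^3 is a perfect cube, so E-series; the 4-jet and mu = 7 give E_7.

Type E_7, Milnor number mu = 7.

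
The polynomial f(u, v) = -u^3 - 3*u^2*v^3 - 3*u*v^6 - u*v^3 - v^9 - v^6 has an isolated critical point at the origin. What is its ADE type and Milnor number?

The Hessian of f at 0 is [[0, 0], [0, 0]] with rank 0, so corank 2. A Groebner basis of the Jacobian ideal J(f) in C{u,v} is {u^3, u*v^2, 3*u^2 + v^3}; counting standard monomials gives mu = 7. Corank 2; j^3 = -u^3 is a perfect cube, so E-series; the 4-jet and mu = 7 give E_7.

Type E7, Milnor number mu = 7.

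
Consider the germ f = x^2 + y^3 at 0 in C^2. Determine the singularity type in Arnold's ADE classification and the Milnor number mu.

Type A_2, Milnor number mu = 2.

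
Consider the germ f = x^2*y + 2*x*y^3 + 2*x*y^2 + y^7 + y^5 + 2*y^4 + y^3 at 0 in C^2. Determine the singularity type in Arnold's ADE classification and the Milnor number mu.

Type D_8, Milnor number mu = 8.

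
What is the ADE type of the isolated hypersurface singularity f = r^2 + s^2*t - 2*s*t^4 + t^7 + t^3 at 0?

The Hessian of f at 0 has rank 1. Corank 2; j^3 = t*(s^2 + t^2) splits into three distinct lines over C (the quadratic factor has nonzero discriminant), so D_4.

D_{4}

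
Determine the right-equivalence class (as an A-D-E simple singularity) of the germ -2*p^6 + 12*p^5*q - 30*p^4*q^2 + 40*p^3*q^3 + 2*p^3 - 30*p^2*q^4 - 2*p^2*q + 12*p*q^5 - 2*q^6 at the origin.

The Hessian of f at 0 has rank 0. Corank 2; j^3 = 2*p^2*(p - q) has shape L^2 M (L != M), so D-series; mu = 7 gives D_7.

D_7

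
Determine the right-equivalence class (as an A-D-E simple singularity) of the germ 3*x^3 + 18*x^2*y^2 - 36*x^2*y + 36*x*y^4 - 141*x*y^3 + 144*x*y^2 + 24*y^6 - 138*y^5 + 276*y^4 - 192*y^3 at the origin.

The Hessian of f at 0 is [[0, 0], [0, 0]] with rank 0, so corank 2. A Groebner basis of the Jacobian ideal J(f) in C{x,y} is {-x^2/4 + 2*x*y + y^4 - y^3/12 - 4*y^2, x^3 + 25*x^2 - 200*x*y - 167*y^3/3 + 400*y^2, x^2*y + 49*x^2/12 - 98*x*y/3 - 527*y^3/36 + 196*y^2/3, x^2/2 + x*y^2 - 4*x*y - 23*y^3/6 + 8*y^2}; counting standard monomials gives mu = 7. Corank 2; j^3 = 3*(x - 4*y)^3 is a perfect cube, so E-series; the 4-jet and mu = 7 give E_7.

E7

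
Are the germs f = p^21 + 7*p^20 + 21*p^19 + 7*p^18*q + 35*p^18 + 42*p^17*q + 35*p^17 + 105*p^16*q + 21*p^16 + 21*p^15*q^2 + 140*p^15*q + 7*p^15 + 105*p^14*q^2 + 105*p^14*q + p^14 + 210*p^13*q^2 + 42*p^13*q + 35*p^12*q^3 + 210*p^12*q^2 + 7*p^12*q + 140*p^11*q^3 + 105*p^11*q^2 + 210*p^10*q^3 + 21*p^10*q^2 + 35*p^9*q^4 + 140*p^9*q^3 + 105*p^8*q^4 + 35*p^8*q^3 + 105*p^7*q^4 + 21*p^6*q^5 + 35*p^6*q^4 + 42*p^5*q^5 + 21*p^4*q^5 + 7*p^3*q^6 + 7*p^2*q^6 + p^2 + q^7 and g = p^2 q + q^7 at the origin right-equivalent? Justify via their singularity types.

No.

The Hessian of f at 0 is [[2, 0], [0, 0]] with rank 1, so corank 1. A Groebner basis of the Jacobian ideal J(f) in C{p,q} is {q^6, p}; counting standard monomials gives mu = 6. Corank 1: A-series; mu = 6 gives A_6. The Hessian of g at 0 is [[0, 0], [0, 0]] with rank 0, so corank 2. A Groebner basis of the Jacobian ideal J(g) in C{p,q} is {p^2/7 + q^6, p^3, p*q}; counting standard monomials gives mu = 8. Corank 2; j^3 = p^2*q has shape L^2 M (L != M), so D-series; mu = 8 gives D_8. f is A_6 but g is D_8, hence not right-equivalent.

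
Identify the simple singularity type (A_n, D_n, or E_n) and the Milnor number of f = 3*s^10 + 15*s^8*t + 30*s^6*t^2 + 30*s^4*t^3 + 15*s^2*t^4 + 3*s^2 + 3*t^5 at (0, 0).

Type A_{4}, Milnor number mu = 4.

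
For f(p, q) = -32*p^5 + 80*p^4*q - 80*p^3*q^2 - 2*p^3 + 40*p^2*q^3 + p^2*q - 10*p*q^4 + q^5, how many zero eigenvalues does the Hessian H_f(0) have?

2

The Hessian at 0 is [[0, 0], [0, 0]] of rank 0; hence corank 2.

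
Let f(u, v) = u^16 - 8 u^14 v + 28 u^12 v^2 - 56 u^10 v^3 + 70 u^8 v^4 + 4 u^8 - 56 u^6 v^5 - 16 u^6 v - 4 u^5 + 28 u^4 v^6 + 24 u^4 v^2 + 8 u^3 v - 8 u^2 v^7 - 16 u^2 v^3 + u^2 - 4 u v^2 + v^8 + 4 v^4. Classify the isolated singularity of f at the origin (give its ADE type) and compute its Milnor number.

Type A_{7}, Milnor number mu = 7.

The Hessian of f at 0 is [[2, 0], [0, 0]] with rank 1, so corank 1. A Groebner basis of the Jacobian ideal J(f) in C{u,v} is {-u^2/4 + v^4, u^3 + u*v/2 - v^3, u^2*v + u/4 - v^2/2, -u^2/2 + u*v^2}; counting standard monomials gives mu = 7. Corank 1: A-series; mu = 7 gives A_7.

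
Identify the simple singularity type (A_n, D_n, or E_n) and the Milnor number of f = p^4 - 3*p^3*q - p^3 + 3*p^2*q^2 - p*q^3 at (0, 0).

Type E_{7}, Milnor number mu = 7.

The Hessian of f at 0 has rank 0. Corank 2; j^3 = -p^3 is a perfect cube, so E-series; the 4-jet and mu = 7 give E_7.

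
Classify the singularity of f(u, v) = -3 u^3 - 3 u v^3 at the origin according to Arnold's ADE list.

The Hessian of f at 0 has rank 0. Corank 2; j^3 = -3*u^3 is a perfect cube, so E-series; the 4-jet and mu = 7 give E_7.

E7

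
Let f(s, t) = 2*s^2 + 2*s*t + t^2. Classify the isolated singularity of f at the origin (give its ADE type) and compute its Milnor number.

Type A1, Milnor number mu = 1.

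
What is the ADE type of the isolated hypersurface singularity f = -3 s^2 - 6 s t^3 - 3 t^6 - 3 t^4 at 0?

A_3

The Hessian of f at 0 is [[-6, 0], [0, 0]] with rank 1, so corank 1. A Groebner basis of the Jacobian ideal J(f) in C{s,t} is {t^3, s}; counting standard monomials gives mu = 3. Corank 1: A-series; mu = 3 gives A_3.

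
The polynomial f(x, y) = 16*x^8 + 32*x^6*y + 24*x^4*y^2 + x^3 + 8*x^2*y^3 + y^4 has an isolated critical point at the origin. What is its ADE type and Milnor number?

Type E_6, Milnor number mu = 6.

The Hessian of f at 0 has rank 0. Corank 2; j^3 = x^3 is a perfect cube, so E-series; the 4-jet and mu = 6 give E_6.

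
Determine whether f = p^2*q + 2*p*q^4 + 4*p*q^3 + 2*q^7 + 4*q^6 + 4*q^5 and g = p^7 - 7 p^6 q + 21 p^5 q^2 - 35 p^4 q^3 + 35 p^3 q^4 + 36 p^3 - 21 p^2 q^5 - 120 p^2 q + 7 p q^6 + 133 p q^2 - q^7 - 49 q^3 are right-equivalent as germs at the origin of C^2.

The Hessian of f at 0 is [[0, 0], [0, 0]] with rank 0, so corank 2. A Groebner basis of the Jacobian ideal J(f) in C{p,q} is {-p^2/6 + p*q^3 - 8*p*q^2/3 + 14*p*q/3 + 28*q^3/3, p*q + q^4 + 2*q^3, p^3 - 4*p^2/3 - 16*p*q^2/3 + 16*p*q/3 + 32*q^3/3, p^2*q + 2*p^2/3 + 20*p*q^2/3 - 32*p*q/3 - 64*q^3/3}; counting standard monomials gives mu = 8. Corank 2; j^3 = p^2*q has shape L^2 M (L != M), so D-series; mu = 8 gives D_8. The Hessian of g at 0 is [[0, 0], [0, 0]] with rank 0, so corank 2. A Groebner basis of the Jacobian ideal J(g) in C{p,q} is {-279936*p*q/7 + q^6 + 46656*q^2, p*q^2 - 7*q^3/6, p^2 - 13*p*q/6 + 7*q^2/6}; counting standard monomials gives mu = 8. Corank 2; j^3 = (p - q)*(6*p - 7*q)^2 has shape L^2 M (L != M), so D-series; mu = 8 gives D_8. Both have type D_8, hence right-equivalent.

Yes.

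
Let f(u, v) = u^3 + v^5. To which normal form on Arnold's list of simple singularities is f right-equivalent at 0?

E_{8}

The Hessian of f at 0 has rank 0. Corank 2; j^3 = u^3 is a perfect cube, so E-series; the 5-jet and mu = 8 give E_8.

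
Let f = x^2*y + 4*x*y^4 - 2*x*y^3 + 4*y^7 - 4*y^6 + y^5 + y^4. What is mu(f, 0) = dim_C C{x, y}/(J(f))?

5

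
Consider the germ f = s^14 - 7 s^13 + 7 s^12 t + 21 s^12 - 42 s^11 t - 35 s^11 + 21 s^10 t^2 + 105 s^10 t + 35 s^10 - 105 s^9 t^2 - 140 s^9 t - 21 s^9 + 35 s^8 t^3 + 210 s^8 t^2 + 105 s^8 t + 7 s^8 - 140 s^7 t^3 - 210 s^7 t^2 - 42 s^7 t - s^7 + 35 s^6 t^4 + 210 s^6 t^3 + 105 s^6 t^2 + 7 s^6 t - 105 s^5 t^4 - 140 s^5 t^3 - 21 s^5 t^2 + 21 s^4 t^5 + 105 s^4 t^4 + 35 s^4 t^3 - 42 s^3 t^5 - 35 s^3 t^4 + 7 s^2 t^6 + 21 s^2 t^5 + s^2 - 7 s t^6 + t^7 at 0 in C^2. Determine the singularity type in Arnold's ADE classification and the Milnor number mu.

The Hessian of f at 0 is [[2, 0], [0, 0]] with rank 1, so corank 1. A Groebner basis of the Jacobian ideal J(f) in C{s,t} is {t^6, s}; counting standard monomials gives mu = 6. Corank 1: A-series; mu = 6 gives A_6.

Type A6, Milnor number mu = 6.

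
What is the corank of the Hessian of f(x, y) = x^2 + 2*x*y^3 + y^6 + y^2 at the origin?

0

The Hessian at 0 is [[2, 0], [0, 2]] of rank 2; hence corank 0.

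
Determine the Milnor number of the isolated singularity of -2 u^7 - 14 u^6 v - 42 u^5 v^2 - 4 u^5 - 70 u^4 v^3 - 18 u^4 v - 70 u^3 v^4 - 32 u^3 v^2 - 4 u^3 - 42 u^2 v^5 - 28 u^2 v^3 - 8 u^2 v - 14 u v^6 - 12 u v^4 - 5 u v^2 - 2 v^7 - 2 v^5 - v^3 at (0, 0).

The Hessian of f at 0 is [[0, 0], [0, 0]] with rank 0, so corank 2. A Groebner basis of the Jacobian ideal J(f) in C{u,v} is {-88*u^2/3 + u*v^3 - 112*u*v/3 - 34*v^2/3, 160*u^2/3 + 208*u*v/3 + v^4 + 64*v^2/3, u^3 - 3*u*v^2/4 - v^3/4, u^2*v + u*v^2 + v^3/4}; counting standard monomials gives mu = 8. Corank 2; j^3 = -(u + v)*(2*u + v)^2 has shape L^2 M (L != M), so D-series; mu = 8 gives D_8.

8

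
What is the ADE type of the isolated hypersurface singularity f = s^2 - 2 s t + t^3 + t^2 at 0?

A2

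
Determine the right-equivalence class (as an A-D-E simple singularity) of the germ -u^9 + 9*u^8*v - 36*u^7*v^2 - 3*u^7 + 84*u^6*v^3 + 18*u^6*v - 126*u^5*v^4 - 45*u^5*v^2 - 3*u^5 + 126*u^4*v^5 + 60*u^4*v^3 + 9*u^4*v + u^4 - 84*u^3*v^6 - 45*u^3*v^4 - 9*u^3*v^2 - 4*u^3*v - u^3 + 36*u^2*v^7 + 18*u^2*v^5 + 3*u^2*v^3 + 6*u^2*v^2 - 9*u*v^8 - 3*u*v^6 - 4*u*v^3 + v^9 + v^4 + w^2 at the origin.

E_{6}

The Hessian of f at 0 is [[0, 0, 0], [0, 0, 0], [0, 0, 2]] with rank 1, so corank 2. A Groebner basis of the Jacobian ideal J(f) in C{u,v,w} is {v^4, u*v^2 - v^3/3, u^2, w}; counting standard monomials gives mu = 6. Corank 2; j^3 = -u^3 is a perfect cube, so E-series; the 4-jet and mu = 6 give E_6.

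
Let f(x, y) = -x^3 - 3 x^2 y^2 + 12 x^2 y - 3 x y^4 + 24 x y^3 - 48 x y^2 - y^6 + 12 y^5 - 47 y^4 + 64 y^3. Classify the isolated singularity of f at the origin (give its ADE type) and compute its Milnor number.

The Hessian of f at 0 is [[0, 0], [0, 0]] with rank 0, so corank 2. A Groebner basis of the Jacobian ideal J(f) in C{x,y} is {x^3 + 24*x^2 - 192*x*y + 384*y^2, x^2*y + 4*x^2 - 32*x*y + 64*y^2, x^2/2 + x*y^2 - 4*x*y + 8*y^2, y^3}; counting standard monomials gives mu = 6. Corank 2; j^3 = -(x - 4*y)^3 is a perfect cube, so E-series; the 4-jet and mu = 6 give E_6.

Type E_{6}, Milnor number mu = 6.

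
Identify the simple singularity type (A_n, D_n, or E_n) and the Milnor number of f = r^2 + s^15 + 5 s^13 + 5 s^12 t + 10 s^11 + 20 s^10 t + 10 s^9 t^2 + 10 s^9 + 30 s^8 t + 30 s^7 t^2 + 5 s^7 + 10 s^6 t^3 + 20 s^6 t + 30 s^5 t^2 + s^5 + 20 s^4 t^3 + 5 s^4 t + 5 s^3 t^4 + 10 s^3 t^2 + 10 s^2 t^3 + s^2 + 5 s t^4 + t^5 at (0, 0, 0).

Type A_{4}, Milnor number mu = 4.

The Hessian of f at 0 has rank 2. Corank 1: A-series; mu = 4 gives A_4.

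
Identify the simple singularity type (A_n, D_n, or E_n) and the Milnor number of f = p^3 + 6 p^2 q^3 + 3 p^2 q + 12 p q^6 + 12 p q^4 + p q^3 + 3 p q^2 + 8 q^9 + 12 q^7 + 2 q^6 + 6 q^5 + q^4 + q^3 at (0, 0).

Type E_7, Milnor number mu = 7.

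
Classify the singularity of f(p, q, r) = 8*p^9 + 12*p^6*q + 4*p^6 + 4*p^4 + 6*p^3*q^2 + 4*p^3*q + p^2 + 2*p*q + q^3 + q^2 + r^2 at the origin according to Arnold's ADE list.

A_{2}

The Hessian of f at 0 is [[2, 2, 0], [2, 2, 0], [0, 0, 2]] with rank 2, so corank 1. A Groebner basis of the Jacobian ideal J(f) in C{p,q,r} is {q^2, p + q, r}; counting standard monomials gives mu = 2. Corank 1: A-series; mu = 2 gives A_2.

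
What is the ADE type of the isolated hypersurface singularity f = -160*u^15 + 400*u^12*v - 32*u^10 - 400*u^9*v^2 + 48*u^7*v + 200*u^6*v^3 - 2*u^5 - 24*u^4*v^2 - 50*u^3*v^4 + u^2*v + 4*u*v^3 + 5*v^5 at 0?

D_6

The Hessian of f at 0 is [[0, 0], [0, 0]] with rank 0, so corank 2. A Groebner basis of the Jacobian ideal J(f) in C{u,v} is {u^3, u^2*v, -2*u^2 + u*v^2, u*v/2 + v^3}; counting standard monomials gives mu = 6. Corank 2; j^3 = u^2*v has shape L^2 M (L != M), so D-series; mu = 6 gives D_6.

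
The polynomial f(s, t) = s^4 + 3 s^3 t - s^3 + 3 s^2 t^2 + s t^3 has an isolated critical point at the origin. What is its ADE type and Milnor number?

Type E_{7}, Milnor number mu = 7.

The Hessian of f at 0 is [[0, 0], [0, 0]] with rank 0, so corank 2. A Groebner basis of the Jacobian ideal J(f) in C{s,t} is {3*s^2 + t^4 - t^3, s^3, s^2*t + s^2 - t^3/3, -2*s^2 + s*t^2 + 2*t^3/3}; counting standard monomials gives mu = 7. Corank 2; j^3 = -s^3 is a perfect cube, so E-series; the 4-jet and mu = 7 give E_7.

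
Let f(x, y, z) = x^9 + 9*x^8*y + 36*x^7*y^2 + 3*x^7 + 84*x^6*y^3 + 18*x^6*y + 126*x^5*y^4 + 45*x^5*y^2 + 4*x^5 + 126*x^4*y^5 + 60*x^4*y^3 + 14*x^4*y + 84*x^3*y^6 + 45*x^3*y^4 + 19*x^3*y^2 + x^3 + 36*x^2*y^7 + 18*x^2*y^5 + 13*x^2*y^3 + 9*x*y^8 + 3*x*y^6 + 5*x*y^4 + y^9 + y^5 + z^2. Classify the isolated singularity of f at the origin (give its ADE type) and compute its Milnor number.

Type E_{8}, Milnor number mu = 8.

The Hessian of f at 0 has rank 1. Corank 2; j^3 = x^3 is a perfect cube, so E-series; the 5-jet and mu = 8 give E_8.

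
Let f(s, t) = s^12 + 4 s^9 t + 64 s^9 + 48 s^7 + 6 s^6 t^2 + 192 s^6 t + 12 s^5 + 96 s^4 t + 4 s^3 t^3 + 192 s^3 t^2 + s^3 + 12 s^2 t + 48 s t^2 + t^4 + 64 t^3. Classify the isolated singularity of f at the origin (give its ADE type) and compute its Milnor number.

The Hessian of f at 0 is [[0, 0], [0, 0]] with rank 0, so corank 2. A Groebner basis of the Jacobian ideal J(f) in C{s,t} is {t^3, s^2 + 8*s*t + 16*t^2}; counting standard monomials gives mu = 6. Corank 2; j^3 = (s + 4*t)^3 is a perfect cube, so E-series; the 4-jet and mu = 6 give E_6.

Type E_{6}, Milnor number mu = 6.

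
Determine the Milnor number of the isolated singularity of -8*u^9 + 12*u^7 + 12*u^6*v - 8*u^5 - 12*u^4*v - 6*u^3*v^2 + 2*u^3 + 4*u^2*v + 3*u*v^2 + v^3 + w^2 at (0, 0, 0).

The Hessian of f at 0 has rank 1. Corank 2; j^3 = (u + v)*(2*u^2 + 2*u*v + v^2) splits into three distinct lines over C (the quadratic factor has nonzero discriminant), so D_4.

4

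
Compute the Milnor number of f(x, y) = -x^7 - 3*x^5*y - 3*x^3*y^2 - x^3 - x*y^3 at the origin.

7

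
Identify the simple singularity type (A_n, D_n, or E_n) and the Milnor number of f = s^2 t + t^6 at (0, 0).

The Hessian of f at 0 has rank 0. Corank 2; j^3 = s^2*t has shape L^2 M (L != M), so D-series; mu = 7 gives D_7.

Type D7, Milnor number mu = 7.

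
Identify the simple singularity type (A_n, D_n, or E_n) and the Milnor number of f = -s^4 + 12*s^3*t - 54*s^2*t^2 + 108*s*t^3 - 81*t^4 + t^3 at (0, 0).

Type E6, Milnor number mu = 6.

The Hessian of f at 0 has rank 0. Corank 2; j^3 = t^3 is a perfect cube, so E-series; the 4-jet and mu = 6 give E_6.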